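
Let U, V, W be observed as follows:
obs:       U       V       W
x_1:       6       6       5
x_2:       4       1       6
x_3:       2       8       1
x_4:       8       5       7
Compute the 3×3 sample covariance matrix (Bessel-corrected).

Step 1 — column means:
  mean(U) = (6 + 4 + 2 + 8) / 4 = 20/4 = 5
  mean(V) = (6 + 1 + 8 + 5) / 4 = 20/4 = 5
  mean(W) = (5 + 6 + 1 + 7) / 4 = 19/4 = 4.75

Step 2 — sample covariance S[i,j] = (1/(n-1)) · Σ_k (x_{k,i} - mean_i) · (x_{k,j} - mean_j), with n-1 = 3.
  S[U,U] = ((1)·(1) + (-1)·(-1) + (-3)·(-3) + (3)·(3)) / 3 = 20/3 = 6.6667
  S[U,V] = ((1)·(1) + (-1)·(-4) + (-3)·(3) + (3)·(0)) / 3 = -4/3 = -1.3333
  S[U,W] = ((1)·(0.25) + (-1)·(1.25) + (-3)·(-3.75) + (3)·(2.25)) / 3 = 17/3 = 5.6667
  S[V,V] = ((1)·(1) + (-4)·(-4) + (3)·(3) + (0)·(0)) / 3 = 26/3 = 8.6667
  S[V,W] = ((1)·(0.25) + (-4)·(1.25) + (3)·(-3.75) + (0)·(2.25)) / 3 = -16/3 = -5.3333
  S[W,W] = ((0.25)·(0.25) + (1.25)·(1.25) + (-3.75)·(-3.75) + (2.25)·(2.25)) / 3 = 20.75/3 = 6.9167

S is symmetric (S[j,i] = S[i,j]). Assembling:

S = [[6.6667, -1.3333, 5.6667],
 [-1.3333, 8.6667, -5.3333],
 [5.6667, -5.3333, 6.9167]]


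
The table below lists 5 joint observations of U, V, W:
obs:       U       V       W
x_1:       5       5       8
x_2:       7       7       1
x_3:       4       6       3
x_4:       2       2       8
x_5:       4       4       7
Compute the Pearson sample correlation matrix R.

Step 1 — column means:
  mean(U) = (5 + 7 + 4 + 2 + 4) / 5 = 22/5 = 4.4
  mean(V) = (5 + 7 + 6 + 2 + 4) / 5 = 24/5 = 4.8
  mean(W) = (8 + 1 + 3 + 8 + 7) / 5 = 27/5 = 5.4

Step 2 — sample variances and covariances s[i,j] = (1/(n-1)) · Σ_k (x_{k,i} - mean_i) · (x_{k,j} - mean_j), with n-1 = 4:
  s[U,U] = ((0.6)·(0.6) + (2.6)·(2.6) + (-0.4)·(-0.4) + (-2.4)·(-2.4) + (-0.4)·(-0.4)) / 4 = 13.2/4 = 3.3
  s[U,V] = ((0.6)·(0.2) + (2.6)·(2.2) + (-0.4)·(1.2) + (-2.4)·(-2.8) + (-0.4)·(-0.8)) / 4 = 12.4/4 = 3.1
  s[U,W] = ((0.6)·(2.6) + (2.6)·(-4.4) + (-0.4)·(-2.4) + (-2.4)·(2.6) + (-0.4)·(1.6)) / 4 = -15.8/4 = -3.95
  s[V,V] = ((0.2)·(0.2) + (2.2)·(2.2) + (1.2)·(1.2) + (-2.8)·(-2.8) + (-0.8)·(-0.8)) / 4 = 14.8/4 = 3.7
  s[V,W] = ((0.2)·(2.6) + (2.2)·(-4.4) + (1.2)·(-2.4) + (-2.8)·(2.6) + (-0.8)·(1.6)) / 4 = -20.6/4 = -5.15
  s[W,W] = ((2.6)·(2.6) + (-4.4)·(-4.4) + (-2.4)·(-2.4) + (2.6)·(2.6) + (1.6)·(1.6)) / 4 = 41.2/4 = 10.3
  Sample standard deviations s_i = √(s[i,i]):
  s(U) = √(3.3) = 1.8166
  s(V) = √(3.7) = 1.9235
  s(W) = √(10.3) = 3.2094

Step 3 — r_{ij} = s_{ij} / (s_i · s_j):
  r[U,U] = 1 (diagonal).
  r[U,V] = 3.1 / (1.8166 · 1.9235) = 3.1 / 3.4943 = 0.8872
  r[U,W] = -3.95 / (1.8166 · 3.2094) = -3.95 / 5.8301 = -0.6775
  r[V,V] = 1 (diagonal).
  r[V,W] = -5.15 / (1.9235 · 3.2094) = -5.15 / 6.1733 = -0.8342
  r[W,W] = 1 (diagonal).

R is symmetric with unit diagonal. Assembling:

R = [[1, 0.8872, -0.6775],
 [0.8872, 1, -0.8342],
 [-0.6775, -0.8342, 1]]


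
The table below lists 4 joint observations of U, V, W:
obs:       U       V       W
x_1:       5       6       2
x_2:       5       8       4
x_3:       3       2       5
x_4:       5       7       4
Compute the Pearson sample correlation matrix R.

Step 1 — column means:
  mean(U) = (5 + 5 + 3 + 5) / 4 = 18/4 = 4.5
  mean(V) = (6 + 8 + 2 + 7) / 4 = 23/4 = 5.75
  mean(W) = (2 + 4 + 5 + 4) / 4 = 15/4 = 3.75

Step 2 — sample variances and covariances s[i,j] = (1/(n-1)) · Σ_k (x_{k,i} - mean_i) · (x_{k,j} - mean_j), with n-1 = 3:
  s[U,U] = ((0.5)·(0.5) + (0.5)·(0.5) + (-1.5)·(-1.5) + (0.5)·(0.5)) / 3 = 3/3 = 1
  s[U,V] = ((0.5)·(0.25) + (0.5)·(2.25) + (-1.5)·(-3.75) + (0.5)·(1.25)) / 3 = 7.5/3 = 2.5
  s[U,W] = ((0.5)·(-1.75) + (0.5)·(0.25) + (-1.5)·(1.25) + (0.5)·(0.25)) / 3 = -2.5/3 = -0.8333
  s[V,V] = ((0.25)·(0.25) + (2.25)·(2.25) + (-3.75)·(-3.75) + (1.25)·(1.25)) / 3 = 20.75/3 = 6.9167
  s[V,W] = ((0.25)·(-1.75) + (2.25)·(0.25) + (-3.75)·(1.25) + (1.25)·(0.25)) / 3 = -4.25/3 = -1.4167
  s[W,W] = ((-1.75)·(-1.75) + (0.25)·(0.25) + (1.25)·(1.25) + (0.25)·(0.25)) / 3 = 4.75/3 = 1.5833
  Sample standard deviations s_i = √(s[i,i]):
  s(U) = √(1) = 1
  s(V) = √(6.9167) = 2.63
  s(W) = √(1.5833) = 1.2583

Step 3 — r_{ij} = s_{ij} / (s_i · s_j):
  r[U,U] = 1 (diagonal).
  r[U,V] = 2.5 / (1 · 2.63) = 2.5 / 2.63 = 0.9506
  r[U,W] = -0.8333 / (1 · 1.2583) = -0.8333 / 1.2583 = -0.6623
  r[V,V] = 1 (diagonal).
  r[V,W] = -1.4167 / (2.63 · 1.2583) = -1.4167 / 3.3093 = -0.4281
  r[W,W] = 1 (diagonal).

R is symmetric with unit diagonal. Assembling:

R = [[1, 0.9506, -0.6623],
 [0.9506, 1, -0.4281],
 [-0.6623, -0.4281, 1]]


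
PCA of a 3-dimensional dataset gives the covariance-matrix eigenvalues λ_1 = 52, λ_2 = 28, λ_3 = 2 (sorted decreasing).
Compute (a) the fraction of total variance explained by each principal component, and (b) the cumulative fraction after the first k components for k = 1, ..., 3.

Step 1 — total variance = trace(Sigma) = Σ λ_i = 52 + 28 + 2 = 82.

Step 2 — fraction explained by component i = λ_i / Σ λ:
  PC1: 52/82 = 0.6341
  PC2: 28/82 = 0.3415
  PC3: 2/82 = 0.0244

Step 3 — cumulative fraction after k components = (λ_1 + ... + λ_k) / Σ λ:
  k = 1: 52/82 = 0.6341
  k = 2: (52 + 28)/82 = 80/82 = 0.9756
  k = 3: (52 + 28 + 2)/82 = 82/82 = 1

Summary (fraction, with percent):

explained: PC1 0.6341 (63.41%), PC2 0.3415 (34.15%), PC3 0.0244 (2.44%);  cumulative: 0.6341, 0.9756, 1


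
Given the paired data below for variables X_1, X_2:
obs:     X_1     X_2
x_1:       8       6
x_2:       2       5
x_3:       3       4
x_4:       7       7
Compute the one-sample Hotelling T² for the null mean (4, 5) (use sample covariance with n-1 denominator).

Step 1 — sample mean vector:
  mean(X_1) = (8 + 2 + 3 + 7) / 4 = 20/4 = 5
  mean(X_2) = (6 + 5 + 4 + 7) / 4 = 22/4 = 5.5
  x̄ = (5, 5.5),  deviation x̄ - mu_0 = (5, 5.5) - (4, 5) = (1, 0.5).

Step 2 — sample covariance matrix, S[i,j] = (1/(n-1)) · Σ_k (x_{k,i} - mean_i) · (x_{k,j} - mean_j), divisor n-1 = 3:
  S[X_1,X_1] = ((3)·(3) + (-3)·(-3) + (-2)·(-2) + (2)·(2)) / 3 = 26/3 = 8.6667
  S[X_1,X_2] = ((3)·(0.5) + (-3)·(-0.5) + (-2)·(-1.5) + (2)·(1.5)) / 3 = 9/3 = 3
  S[X_2,X_2] = ((0.5)·(0.5) + (-0.5)·(-0.5) + (-1.5)·(-1.5) + (1.5)·(1.5)) / 3 = 5/3 = 1.6667
  S = [[8.6667, 3],
 [3, 1.6667]].

Step 3 — invert S. det(S) = 8.6667·1.6667 - (3)² = 5.4444.
  S^{-1} = (1/det) · [[d, -b], [-b, a]] = [[0.3061, -0.551],
 [-0.551, 1.5918]].

Step 4 — quadratic form (x̄ - mu_0)^T · S^{-1} · (x̄ - mu_0):
  S^{-1} · (x̄ - mu_0) = (0.0306, 0.2449),
  (x̄ - mu_0)^T · [...] = (1)·(0.0306) + (0.5)·(0.2449) = 0.1531.

Step 5 — scale by n: T² = 4 · 0.1531 = 0.6122.

T² ≈ 0.6122


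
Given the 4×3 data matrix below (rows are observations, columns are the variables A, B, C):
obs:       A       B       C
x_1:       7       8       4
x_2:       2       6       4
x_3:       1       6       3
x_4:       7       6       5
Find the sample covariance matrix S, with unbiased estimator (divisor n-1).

Step 1 — column means:
  mean(A) = (7 + 2 + 1 + 7) / 4 = 17/4 = 4.25
  mean(B) = (8 + 6 + 6 + 6) / 4 = 26/4 = 6.5
  mean(C) = (4 + 4 + 3 + 5) / 4 = 16/4 = 4

Step 2 — sample covariance S[i,j] = (1/(n-1)) · Σ_k (x_{k,i} - mean_i) · (x_{k,j} - mean_j), with n-1 = 3.
  S[A,A] = ((2.75)·(2.75) + (-2.25)·(-2.25) + (-3.25)·(-3.25) + (2.75)·(2.75)) / 3 = 30.75/3 = 10.25
  S[A,B] = ((2.75)·(1.5) + (-2.25)·(-0.5) + (-3.25)·(-0.5) + (2.75)·(-0.5)) / 3 = 5.5/3 = 1.8333
  S[A,C] = ((2.75)·(0) + (-2.25)·(0) + (-3.25)·(-1) + (2.75)·(1)) / 3 = 6/3 = 2
  S[B,B] = ((1.5)·(1.5) + (-0.5)·(-0.5) + (-0.5)·(-0.5) + (-0.5)·(-0.5)) / 3 = 3/3 = 1
  S[B,C] = ((1.5)·(0) + (-0.5)·(0) + (-0.5)·(-1) + (-0.5)·(1)) / 3 = 0/3 = 0
  S[C,C] = ((0)·(0) + (0)·(0) + (-1)·(-1) + (1)·(1)) / 3 = 2/3 = 0.6667

S is symmetric (S[j,i] = S[i,j]). Assembling:

S = [[10.25, 1.8333, 2],
 [1.8333, 1, 0],
 [2, 0, 0.6667]]


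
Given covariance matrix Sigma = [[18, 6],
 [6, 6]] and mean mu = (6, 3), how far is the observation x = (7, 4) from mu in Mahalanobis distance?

Step 1 — centre the observation: (x - mu) = (1, 1).

Step 2 — invert Sigma. det(Sigma) = 18·6 - (6)² = 72.
  Sigma^{-1} = (1/det) · [[d, -b], [-b, a]] = [[0.0833, -0.0833],
 [-0.0833, 0.25]].

Step 3 — form the quadratic (x - mu)^T · Sigma^{-1} · (x - mu):
  Sigma^{-1} · (x - mu) = (0, 0.1667).
  (x - mu)^T · [Sigma^{-1} · (x - mu)] = (1)·(0) + (1)·(0.1667) = 0.1667.

Step 4 — take square root: d = √(0.1667) ≈ 0.4082.

d(x, mu) = √(0.1667) ≈ 0.4082


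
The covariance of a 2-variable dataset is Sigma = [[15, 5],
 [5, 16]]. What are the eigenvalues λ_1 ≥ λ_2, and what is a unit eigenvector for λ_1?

Step 1 — characteristic polynomial of 2×2 Sigma:
  det(Sigma - λI) = λ² - trace · λ + det = 0.
  trace = 15 + 16 = 31, det = 15·16 - (5)² = 215.
Step 2 — discriminant:
  Δ = trace² - 4·det = 961 - 860 = 101.
Step 3 — eigenvalues:
  λ = (trace ± √Δ)/2 = (31 ± 10.0499)/2,
  λ_1 = 20.5249,  λ_2 = 10.4751.

Step 4 — unit eigenvector for λ_1: solve (Sigma - λ_1 I)v = 0. First row:
  (15 - 20.5249)·v_x + (5)·v_y = 0, i.e. (-5.5249)·v_x + (5)·v_y = 0,
  so v ∝ (b, λ_1 - a) = (5, 5.5249) = u.
  ||u|| = √((5)² + (5.5249)²) = √(55.5249) ≈ 7.4515,
  v_1 = u/||u|| ≈ (0.671, 0.7415) (||v_1|| = 1).

λ_1 = 20.5249,  λ_2 = 10.4751;  v_1 ≈ (0.671, 0.7415)


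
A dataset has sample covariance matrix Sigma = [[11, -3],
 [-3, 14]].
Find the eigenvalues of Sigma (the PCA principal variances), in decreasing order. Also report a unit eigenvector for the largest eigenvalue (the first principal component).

Step 1 — characteristic polynomial of 2×2 Sigma:
  det(Sigma - λI) = λ² - trace · λ + det = 0.
  trace = 11 + 14 = 25, det = 11·14 - (-3)² = 145.
Step 2 — discriminant:
  Δ = trace² - 4·det = 625 - 580 = 45.
Step 3 — eigenvalues:
  λ = (trace ± √Δ)/2 = (25 ± 6.7082)/2,
  λ_1 = 15.8541,  λ_2 = 9.1459.

Step 4 — unit eigenvector for λ_1: solve (Sigma - λ_1 I)v = 0. First row:
  (11 - 15.8541)·v_x + (-3)·v_y = 0, i.e. (-4.8541)·v_x + (-3)·v_y = 0,
  so v ∝ (b, λ_1 - a) = (-3, 4.8541); multiply by -1 so the first entry is positive: u = (3, -4.8541).
  ||u|| = √((3)² + (-4.8541)²) = √(32.5623) ≈ 5.7063,
  v_1 = u/||u|| ≈ (0.5257, -0.8507) (||v_1|| = 1).

λ_1 = 15.8541,  λ_2 = 9.1459;  v_1 ≈ (0.5257, -0.8507)


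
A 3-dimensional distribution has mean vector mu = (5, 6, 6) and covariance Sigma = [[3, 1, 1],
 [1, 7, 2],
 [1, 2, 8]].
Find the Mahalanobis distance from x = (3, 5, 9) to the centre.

Step 1 — centre the observation: (x - mu) = (-2, -1, 3).

Step 2 — invert Sigma (cofactor / det for 3×3, or solve directly):
  Sigma^{-1} = [[0.3586, -0.0414, -0.0345],
 [-0.0414, 0.1586, -0.0345],
 [-0.0345, -0.0345, 0.1379]].

Step 3 — form the quadratic (x - mu)^T · Sigma^{-1} · (x - mu):
  Sigma^{-1} · (x - mu) = (-0.7793, -0.1793, 0.5172).
  (x - mu)^T · [Sigma^{-1} · (x - mu)] = (-2)·(-0.7793) + (-1)·(-0.1793) + (3)·(0.5172) = 3.2897.

Step 4 — take square root: d = √(3.2897) ≈ 1.8137.

d(x, mu) = √(3.2897) ≈ 1.8137


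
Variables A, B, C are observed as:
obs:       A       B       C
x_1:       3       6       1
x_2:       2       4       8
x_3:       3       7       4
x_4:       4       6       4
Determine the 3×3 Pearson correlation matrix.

Step 1 — column means:
  mean(A) = (3 + 2 + 3 + 4) / 4 = 12/4 = 3
  mean(B) = (6 + 4 + 7 + 6) / 4 = 23/4 = 5.75
  mean(C) = (1 + 8 + 4 + 4) / 4 = 17/4 = 4.25

Step 2 — sample variances and covariances s[i,j] = (1/(n-1)) · Σ_k (x_{k,i} - mean_i) · (x_{k,j} - mean_j), with n-1 = 3:
  s[A,A] = ((0)·(0) + (-1)·(-1) + (0)·(0) + (1)·(1)) / 3 = 2/3 = 0.6667
  s[A,B] = ((0)·(0.25) + (-1)·(-1.75) + (0)·(1.25) + (1)·(0.25)) / 3 = 2/3 = 0.6667
  s[A,C] = ((0)·(-3.25) + (-1)·(3.75) + (0)·(-0.25) + (1)·(-0.25)) / 3 = -4/3 = -1.3333
  s[B,B] = ((0.25)·(0.25) + (-1.75)·(-1.75) + (1.25)·(1.25) + (0.25)·(0.25)) / 3 = 4.75/3 = 1.5833
  s[B,C] = ((0.25)·(-3.25) + (-1.75)·(3.75) + (1.25)·(-0.25) + (0.25)·(-0.25)) / 3 = -7.75/3 = -2.5833
  s[C,C] = ((-3.25)·(-3.25) + (3.75)·(3.75) + (-0.25)·(-0.25) + (-0.25)·(-0.25)) / 3 = 24.75/3 = 8.25
  Sample standard deviations s_i = √(s[i,i]):
  s(A) = √(0.6667) = 0.8165
  s(B) = √(1.5833) = 1.2583
  s(C) = √(8.25) = 2.8723

Step 3 — r_{ij} = s_{ij} / (s_i · s_j):
  r[A,A] = 1 (diagonal).
  r[A,B] = 0.6667 / (0.8165 · 1.2583) = 0.6667 / 1.0274 = 0.6489
  r[A,C] = -1.3333 / (0.8165 · 2.8723) = -1.3333 / 2.3452 = -0.5685
  r[B,B] = 1 (diagonal).
  r[B,C] = -2.5833 / (1.2583 · 2.8723) = -2.5833 / 3.6142 = -0.7148
  r[C,C] = 1 (diagonal).

R is symmetric with unit diagonal. Assembling:

R = [[1, 0.6489, -0.5685],
 [0.6489, 1, -0.7148],
 [-0.5685, -0.7148, 1]]


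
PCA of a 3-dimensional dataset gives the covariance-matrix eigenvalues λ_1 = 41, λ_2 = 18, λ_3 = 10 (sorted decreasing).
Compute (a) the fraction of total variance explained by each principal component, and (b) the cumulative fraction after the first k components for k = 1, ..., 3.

Step 1 — total variance = trace(Sigma) = Σ λ_i = 41 + 18 + 10 = 69.

Step 2 — fraction explained by component i = λ_i / Σ λ:
  PC1: 41/69 = 0.5942
  PC2: 18/69 = 0.2609
  PC3: 10/69 = 0.1449

Step 3 — cumulative fraction after k components = (λ_1 + ... + λ_k) / Σ λ:
  k = 1: 41/69 = 0.5942
  k = 2: (41 + 18)/69 = 59/69 = 0.8551
  k = 3: (41 + 18 + 10)/69 = 69/69 = 1

Summary (fraction, with percent):

explained: PC1 0.5942 (59.42%), PC2 0.2609 (26.09%), PC3 0.1449 (14.49%);  cumulative: 0.5942, 0.8551, 1


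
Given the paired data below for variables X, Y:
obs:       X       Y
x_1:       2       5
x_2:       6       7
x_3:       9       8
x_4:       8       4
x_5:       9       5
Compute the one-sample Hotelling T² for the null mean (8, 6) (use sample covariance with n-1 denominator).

Step 1 — sample mean vector:
  mean(X) = (2 + 6 + 9 + 8 + 9) / 5 = 34/5 = 6.8
  mean(Y) = (5 + 7 + 8 + 4 + 5) / 5 = 29/5 = 5.8
  x̄ = (6.8, 5.8),  deviation x̄ - mu_0 = (6.8, 5.8) - (8, 6) = (-1.2, -0.2).

Step 2 — sample covariance matrix, S[i,j] = (1/(n-1)) · Σ_k (x_{k,i} - mean_i) · (x_{k,j} - mean_j), divisor n-1 = 4:
  S[X,X] = ((-4.8)·(-4.8) + (-0.8)·(-0.8) + (2.2)·(2.2) + (1.2)·(1.2) + (2.2)·(2.2)) / 4 = 34.8/4 = 8.7
  S[X,Y] = ((-4.8)·(-0.8) + (-0.8)·(1.2) + (2.2)·(2.2) + (1.2)·(-1.8) + (2.2)·(-0.8)) / 4 = 3.8/4 = 0.95
  S[Y,Y] = ((-0.8)·(-0.8) + (1.2)·(1.2) + (2.2)·(2.2) + (-1.8)·(-1.8) + (-0.8)·(-0.8)) / 4 = 10.8/4 = 2.7
  S = [[8.7, 0.95],
 [0.95, 2.7]].

Step 3 — invert S. det(S) = 8.7·2.7 - (0.95)² = 22.5875.
  S^{-1} = (1/det) · [[d, -b], [-b, a]] = [[0.1195, -0.0421],
 [-0.0421, 0.3852]].

Step 4 — quadratic form (x̄ - mu_0)^T · S^{-1} · (x̄ - mu_0):
  S^{-1} · (x̄ - mu_0) = (-0.135, -0.0266),
  (x̄ - mu_0)^T · [...] = (-1.2)·(-0.135) + (-0.2)·(-0.0266) = 0.1673.

Step 5 — scale by n: T² = 5 · 0.1673 = 0.8367.

T² ≈ 0.8367


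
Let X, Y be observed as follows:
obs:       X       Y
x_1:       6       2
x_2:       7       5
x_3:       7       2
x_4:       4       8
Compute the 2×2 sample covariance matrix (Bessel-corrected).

Step 1 — column means:
  mean(X) = (6 + 7 + 7 + 4) / 4 = 24/4 = 6
  mean(Y) = (2 + 5 + 2 + 8) / 4 = 17/4 = 4.25

Step 2 — sample covariance S[i,j] = (1/(n-1)) · Σ_k (x_{k,i} - mean_i) · (x_{k,j} - mean_j), with n-1 = 3.
  S[X,X] = ((0)·(0) + (1)·(1) + (1)·(1) + (-2)·(-2)) / 3 = 6/3 = 2
  S[X,Y] = ((0)·(-2.25) + (1)·(0.75) + (1)·(-2.25) + (-2)·(3.75)) / 3 = -9/3 = -3
  S[Y,Y] = ((-2.25)·(-2.25) + (0.75)·(0.75) + (-2.25)·(-2.25) + (3.75)·(3.75)) / 3 = 24.75/3 = 8.25

S is symmetric (S[j,i] = S[i,j]). Assembling:

S = [[2, -3],
 [-3, 8.25]]


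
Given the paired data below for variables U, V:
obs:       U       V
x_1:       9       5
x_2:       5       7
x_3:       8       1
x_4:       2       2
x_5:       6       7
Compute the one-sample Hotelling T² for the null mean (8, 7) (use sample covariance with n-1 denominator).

Step 1 — sample mean vector:
  mean(U) = (9 + 5 + 8 + 2 + 6) / 5 = 30/5 = 6
  mean(V) = (5 + 7 + 1 + 2 + 7) / 5 = 22/5 = 4.4
  x̄ = (6, 4.4),  deviation x̄ - mu_0 = (6, 4.4) - (8, 7) = (-2, -2.6).

Step 2 — sample covariance matrix, S[i,j] = (1/(n-1)) · Σ_k (x_{k,i} - mean_i) · (x_{k,j} - mean_j), divisor n-1 = 4:
  S[U,U] = ((3)·(3) + (-1)·(-1) + (2)·(2) + (-4)·(-4) + (0)·(0)) / 4 = 30/4 = 7.5
  S[U,V] = ((3)·(0.6) + (-1)·(2.6) + (2)·(-3.4) + (-4)·(-2.4) + (0)·(2.6)) / 4 = 2/4 = 0.5
  S[V,V] = ((0.6)·(0.6) + (2.6)·(2.6) + (-3.4)·(-3.4) + (-2.4)·(-2.4) + (2.6)·(2.6)) / 4 = 31.2/4 = 7.8
  S = [[7.5, 0.5],
 [0.5, 7.8]].

Step 3 — invert S. det(S) = 7.5·7.8 - (0.5)² = 58.25.
  S^{-1} = (1/det) · [[d, -b], [-b, a]] = [[0.1339, -0.0086],
 [-0.0086, 0.1288]].

Step 4 — quadratic form (x̄ - mu_0)^T · S^{-1} · (x̄ - mu_0):
  S^{-1} · (x̄ - mu_0) = (-0.2455, -0.3176),
  (x̄ - mu_0)^T · [...] = (-2)·(-0.2455) + (-2.6)·(-0.3176) = 1.3167.

Step 5 — scale by n: T² = 5 · 1.3167 = 6.5837.

T² ≈ 6.5837


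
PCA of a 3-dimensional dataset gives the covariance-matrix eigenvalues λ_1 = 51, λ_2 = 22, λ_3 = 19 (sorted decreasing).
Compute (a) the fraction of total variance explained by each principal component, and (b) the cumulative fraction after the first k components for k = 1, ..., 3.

Step 1 — total variance = trace(Sigma) = Σ λ_i = 51 + 22 + 19 = 92.

Step 2 — fraction explained by component i = λ_i / Σ λ:
  PC1: 51/92 = 0.5543
  PC2: 22/92 = 0.2391
  PC3: 19/92 = 0.2065

Step 3 — cumulative fraction after k components = (λ_1 + ... + λ_k) / Σ λ:
  k = 1: 51/92 = 0.5543
  k = 2: (51 + 22)/92 = 73/92 = 0.7935
  k = 3: (51 + 22 + 19)/92 = 92/92 = 1

Summary (fraction, with percent):

explained: PC1 0.5543 (55.43%), PC2 0.2391 (23.91%), PC3 0.2065 (20.65%);  cumulative: 0.5543, 0.7935, 1


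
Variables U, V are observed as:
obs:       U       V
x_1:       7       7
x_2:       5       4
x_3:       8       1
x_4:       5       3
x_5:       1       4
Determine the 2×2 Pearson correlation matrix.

Step 1 — column means:
  mean(U) = (7 + 5 + 8 + 5 + 1) / 5 = 26/5 = 5.2
  mean(V) = (7 + 4 + 1 + 3 + 4) / 5 = 19/5 = 3.8

Step 2 — sample variances and covariances s[i,j] = (1/(n-1)) · Σ_k (x_{k,i} - mean_i) · (x_{k,j} - mean_j), with n-1 = 4:
  s[U,U] = ((1.8)·(1.8) + (-0.2)·(-0.2) + (2.8)·(2.8) + (-0.2)·(-0.2) + (-4.2)·(-4.2)) / 4 = 28.8/4 = 7.2
  s[U,V] = ((1.8)·(3.2) + (-0.2)·(0.2) + (2.8)·(-2.8) + (-0.2)·(-0.8) + (-4.2)·(0.2)) / 4 = -2.8/4 = -0.7
  s[V,V] = ((3.2)·(3.2) + (0.2)·(0.2) + (-2.8)·(-2.8) + (-0.8)·(-0.8) + (0.2)·(0.2)) / 4 = 18.8/4 = 4.7
  Sample standard deviations s_i = √(s[i,i]):
  s(U) = √(7.2) = 2.6833
  s(V) = √(4.7) = 2.1679

Step 3 — r_{ij} = s_{ij} / (s_i · s_j):
  r[U,U] = 1 (diagonal).
  r[U,V] = -0.7 / (2.6833 · 2.1679) = -0.7 / 5.8172 = -0.1203
  r[V,V] = 1 (diagonal).

R is symmetric with unit diagonal. Assembling:

R = [[1, -0.1203],
 [-0.1203, 1]]


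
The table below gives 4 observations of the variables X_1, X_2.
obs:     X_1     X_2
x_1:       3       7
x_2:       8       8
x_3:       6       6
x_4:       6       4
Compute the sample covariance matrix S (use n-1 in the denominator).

Step 1 — column means:
  mean(X_1) = (3 + 8 + 6 + 6) / 4 = 23/4 = 5.75
  mean(X_2) = (7 + 8 + 6 + 4) / 4 = 25/4 = 6.25

Step 2 — sample covariance S[i,j] = (1/(n-1)) · Σ_k (x_{k,i} - mean_i) · (x_{k,j} - mean_j), with n-1 = 3.
  S[X_1,X_1] = ((-2.75)·(-2.75) + (2.25)·(2.25) + (0.25)·(0.25) + (0.25)·(0.25)) / 3 = 12.75/3 = 4.25
  S[X_1,X_2] = ((-2.75)·(0.75) + (2.25)·(1.75) + (0.25)·(-0.25) + (0.25)·(-2.25)) / 3 = 1.25/3 = 0.4167
  S[X_2,X_2] = ((0.75)·(0.75) + (1.75)·(1.75) + (-0.25)·(-0.25) + (-2.25)·(-2.25)) / 3 = 8.75/3 = 2.9167

S is symmetric (S[j,i] = S[i,j]). Assembling:

S = [[4.25, 0.4167],
 [0.4167, 2.9167]]


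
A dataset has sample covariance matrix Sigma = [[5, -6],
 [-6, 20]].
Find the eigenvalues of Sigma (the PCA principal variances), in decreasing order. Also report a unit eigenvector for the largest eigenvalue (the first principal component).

Step 1 — characteristic polynomial of 2×2 Sigma:
  det(Sigma - λI) = λ² - trace · λ + det = 0.
  trace = 5 + 20 = 25, det = 5·20 - (-6)² = 64.
Step 2 — discriminant:
  Δ = trace² - 4·det = 625 - 256 = 369.
Step 3 — eigenvalues:
  λ = (trace ± √Δ)/2 = (25 ± 19.2094)/2,
  λ_1 = 22.1047,  λ_2 = 2.8953.

Step 4 — unit eigenvector for λ_1: solve (Sigma - λ_1 I)v = 0. First row:
  (5 - 22.1047)·v_x + (-6)·v_y = 0, i.e. (-17.1047)·v_x + (-6)·v_y = 0,
  so v ∝ (b, λ_1 - a) = (-6, 17.1047); multiply by -1 so the first entry is positive: u = (6, -17.1047).
  ||u|| = √((6)² + (-17.1047)²) = √(328.5703) ≈ 18.1265,
  v_1 = u/||u|| ≈ (0.331, -0.9436) (||v_1|| = 1).

λ_1 = 22.1047,  λ_2 = 2.8953;  v_1 ≈ (0.331, -0.9436)


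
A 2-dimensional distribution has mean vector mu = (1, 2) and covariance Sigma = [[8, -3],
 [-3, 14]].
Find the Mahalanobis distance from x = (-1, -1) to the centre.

Step 1 — centre the observation: (x - mu) = (-2, -3).

Step 2 — invert Sigma. det(Sigma) = 8·14 - (-3)² = 103.
  Sigma^{-1} = (1/det) · [[d, -b], [-b, a]] = [[0.1359, 0.0291],
 [0.0291, 0.0777]].

Step 3 — form the quadratic (x - mu)^T · Sigma^{-1} · (x - mu):
  Sigma^{-1} · (x - mu) = (-0.3592, -0.2913).
  (x - mu)^T · [Sigma^{-1} · (x - mu)] = (-2)·(-0.3592) + (-3)·(-0.2913) = 1.5922.

Step 4 — take square root: d = √(1.5922) ≈ 1.2618.

d(x, mu) = √(1.5922) ≈ 1.2618


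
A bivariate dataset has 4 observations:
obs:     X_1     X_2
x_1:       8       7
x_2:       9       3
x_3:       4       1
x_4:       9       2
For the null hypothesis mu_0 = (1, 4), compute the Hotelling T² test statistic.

Step 1 — sample mean vector:
  mean(X_1) = (8 + 9 + 4 + 9) / 4 = 30/4 = 7.5
  mean(X_2) = (7 + 3 + 1 + 2) / 4 = 13/4 = 3.25
  x̄ = (7.5, 3.25),  deviation x̄ - mu_0 = (7.5, 3.25) - (1, 4) = (6.5, -0.75).

Step 2 — sample covariance matrix, S[i,j] = (1/(n-1)) · Σ_k (x_{k,i} - mean_i) · (x_{k,j} - mean_j), divisor n-1 = 3:
  S[X_1,X_1] = ((0.5)·(0.5) + (1.5)·(1.5) + (-3.5)·(-3.5) + (1.5)·(1.5)) / 3 = 17/3 = 5.6667
  S[X_1,X_2] = ((0.5)·(3.75) + (1.5)·(-0.25) + (-3.5)·(-2.25) + (1.5)·(-1.25)) / 3 = 7.5/3 = 2.5
  S[X_2,X_2] = ((3.75)·(3.75) + (-0.25)·(-0.25) + (-2.25)·(-2.25) + (-1.25)·(-1.25)) / 3 = 20.75/3 = 6.9167
  S = [[5.6667, 2.5],
 [2.5, 6.9167]].

Step 3 — invert S. det(S) = 5.6667·6.9167 - (2.5)² = 32.9444.
  S^{-1} = (1/det) · [[d, -b], [-b, a]] = [[0.2099, -0.0759],
 [-0.0759, 0.172]].

Step 4 — quadratic form (x̄ - mu_0)^T · S^{-1} · (x̄ - mu_0):
  S^{-1} · (x̄ - mu_0) = (1.4216, -0.6223),
  (x̄ - mu_0)^T · [...] = (6.5)·(1.4216) + (-0.75)·(-0.6223) = 9.707.

Step 5 — scale by n: T² = 4 · 9.707 = 38.828.

T² ≈ 38.828


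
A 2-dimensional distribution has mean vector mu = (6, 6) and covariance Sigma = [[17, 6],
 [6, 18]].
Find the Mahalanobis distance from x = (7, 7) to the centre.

Step 1 — centre the observation: (x - mu) = (1, 1).

Step 2 — invert Sigma. det(Sigma) = 17·18 - (6)² = 270.
  Sigma^{-1} = (1/det) · [[d, -b], [-b, a]] = [[0.0667, -0.0222],
 [-0.0222, 0.063]].

Step 3 — form the quadratic (x - mu)^T · Sigma^{-1} · (x - mu):
  Sigma^{-1} · (x - mu) = (0.0444, 0.0407).
  (x - mu)^T · [Sigma^{-1} · (x - mu)] = (1)·(0.0444) + (1)·(0.0407) = 0.0852.

Step 4 — take square root: d = √(0.0852) ≈ 0.2919.

d(x, mu) = √(0.0852) ≈ 0.2919


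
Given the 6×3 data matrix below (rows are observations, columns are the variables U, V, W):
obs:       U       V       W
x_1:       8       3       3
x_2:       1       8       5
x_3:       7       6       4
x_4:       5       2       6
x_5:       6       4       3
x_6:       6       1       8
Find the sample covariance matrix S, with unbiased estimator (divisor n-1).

Step 1 — column means:
  mean(U) = (8 + 1 + 7 + 5 + 6 + 6) / 6 = 33/6 = 5.5
  mean(V) = (3 + 8 + 6 + 2 + 4 + 1) / 6 = 24/6 = 4
  mean(W) = (3 + 5 + 4 + 6 + 3 + 8) / 6 = 29/6 = 4.8333

Step 2 — sample covariance S[i,j] = (1/(n-1)) · Σ_k (x_{k,i} - mean_i) · (x_{k,j} - mean_j), with n-1 = 5.
  S[U,U] = ((2.5)·(2.5) + (-4.5)·(-4.5) + (1.5)·(1.5) + (-0.5)·(-0.5) + (0.5)·(0.5) + (0.5)·(0.5)) / 5 = 29.5/5 = 5.9
  S[U,V] = ((2.5)·(-1) + (-4.5)·(4) + (1.5)·(2) + (-0.5)·(-2) + (0.5)·(0) + (0.5)·(-3)) / 5 = -18/5 = -3.6
  S[U,W] = ((2.5)·(-1.8333) + (-4.5)·(0.1667) + (1.5)·(-0.8333) + (-0.5)·(1.1667) + (0.5)·(-1.8333) + (0.5)·(3.1667)) / 5 = -6.5/5 = -1.3
  S[V,V] = ((-1)·(-1) + (4)·(4) + (2)·(2) + (-2)·(-2) + (0)·(0) + (-3)·(-3)) / 5 = 34/5 = 6.8
  S[V,W] = ((-1)·(-1.8333) + (4)·(0.1667) + (2)·(-0.8333) + (-2)·(1.1667) + (0)·(-1.8333) + (-3)·(3.1667)) / 5 = -11/5 = -2.2
  S[W,W] = ((-1.8333)·(-1.8333) + (0.1667)·(0.1667) + (-0.8333)·(-0.8333) + (1.1667)·(1.1667) + (-1.8333)·(-1.8333) + (3.1667)·(3.1667)) / 5 = 18.8333/5 = 3.7667

S is symmetric (S[j,i] = S[i,j]). Assembling:

S = [[5.9, -3.6, -1.3],
 [-3.6, 6.8, -2.2],
 [-1.3, -2.2, 3.7667]]


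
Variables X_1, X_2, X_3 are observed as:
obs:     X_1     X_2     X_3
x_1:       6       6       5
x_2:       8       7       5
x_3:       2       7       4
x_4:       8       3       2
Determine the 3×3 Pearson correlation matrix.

Step 1 — column means:
  mean(X_1) = (6 + 8 + 2 + 8) / 4 = 24/4 = 6
  mean(X_2) = (6 + 7 + 7 + 3) / 4 = 23/4 = 5.75
  mean(X_3) = (5 + 5 + 4 + 2) / 4 = 16/4 = 4

Step 2 — sample variances and covariances s[i,j] = (1/(n-1)) · Σ_k (x_{k,i} - mean_i) · (x_{k,j} - mean_j), with n-1 = 3:
  s[X_1,X_1] = ((0)·(0) + (2)·(2) + (-4)·(-4) + (2)·(2)) / 3 = 24/3 = 8
  s[X_1,X_2] = ((0)·(0.25) + (2)·(1.25) + (-4)·(1.25) + (2)·(-2.75)) / 3 = -8/3 = -2.6667
  s[X_1,X_3] = ((0)·(1) + (2)·(1) + (-4)·(0) + (2)·(-2)) / 3 = -2/3 = -0.6667
  s[X_2,X_2] = ((0.25)·(0.25) + (1.25)·(1.25) + (1.25)·(1.25) + (-2.75)·(-2.75)) / 3 = 10.75/3 = 3.5833
  s[X_2,X_3] = ((0.25)·(1) + (1.25)·(1) + (1.25)·(0) + (-2.75)·(-2)) / 3 = 7/3 = 2.3333
  s[X_3,X_3] = ((1)·(1) + (1)·(1) + (0)·(0) + (-2)·(-2)) / 3 = 6/3 = 2
  Sample standard deviations s_i = √(s[i,i]):
  s(X_1) = √(8) = 2.8284
  s(X_2) = √(3.5833) = 1.893
  s(X_3) = √(2) = 1.4142

Step 3 — r_{ij} = s_{ij} / (s_i · s_j):
  r[X_1,X_1] = 1 (diagonal).
  r[X_1,X_2] = -2.6667 / (2.8284 · 1.893) = -2.6667 / 5.3541 = -0.4981
  r[X_1,X_3] = -0.6667 / (2.8284 · 1.4142) = -0.6667 / 4 = -0.1667
  r[X_2,X_2] = 1 (diagonal).
  r[X_2,X_3] = 2.3333 / (1.893 · 1.4142) = 2.3333 / 2.6771 = 0.8716
  r[X_3,X_3] = 1 (diagonal).

R is symmetric with unit diagonal. Assembling:

R = [[1, -0.4981, -0.1667],
 [-0.4981, 1, 0.8716],
 [-0.1667, 0.8716, 1]]


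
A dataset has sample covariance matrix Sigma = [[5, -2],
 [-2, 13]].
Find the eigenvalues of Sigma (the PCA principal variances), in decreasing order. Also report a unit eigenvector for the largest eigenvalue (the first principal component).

Step 1 — characteristic polynomial of 2×2 Sigma:
  det(Sigma - λI) = λ² - trace · λ + det = 0.
  trace = 5 + 13 = 18, det = 5·13 - (-2)² = 61.
Step 2 — discriminant:
  Δ = trace² - 4·det = 324 - 244 = 80.
Step 3 — eigenvalues:
  λ = (trace ± √Δ)/2 = (18 ± 8.9443)/2,
  λ_1 = 13.4721,  λ_2 = 4.5279.

Step 4 — unit eigenvector for λ_1: solve (Sigma - λ_1 I)v = 0. First row:
  (5 - 13.4721)·v_x + (-2)·v_y = 0, i.e. (-8.4721)·v_x + (-2)·v_y = 0,
  so v ∝ (b, λ_1 - a) = (-2, 8.4721); multiply by -1 so the first entry is positive: u = (2, -8.4721).
  ||u|| = √((2)² + (-8.4721)²) = √(75.7771) ≈ 8.705,
  v_1 = u/||u|| ≈ (0.2298, -0.9732) (||v_1|| = 1).

λ_1 = 13.4721,  λ_2 = 4.5279;  v_1 ≈ (0.2298, -0.9732)


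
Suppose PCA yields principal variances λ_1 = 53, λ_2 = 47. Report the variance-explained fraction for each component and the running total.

Step 1 — total variance = trace(Sigma) = Σ λ_i = 53 + 47 = 100.

Step 2 — fraction explained by component i = λ_i / Σ λ:
  PC1: 53/100 = 0.53
  PC2: 47/100 = 0.47

Step 3 — cumulative fraction after k components = (λ_1 + ... + λ_k) / Σ λ:
  k = 1: 53/100 = 0.53
  k = 2: (53 + 47)/100 = 100/100 = 1

Summary (fraction, with percent):

explained: PC1 0.53 (53%), PC2 0.47 (47%);  cumulative: 0.53, 1


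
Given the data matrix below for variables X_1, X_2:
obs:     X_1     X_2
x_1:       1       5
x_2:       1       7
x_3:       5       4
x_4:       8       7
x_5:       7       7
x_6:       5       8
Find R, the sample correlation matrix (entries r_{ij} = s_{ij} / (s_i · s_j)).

Step 1 — column means:
  mean(X_1) = (1 + 1 + 5 + 8 + 7 + 5) / 6 = 27/6 = 4.5
  mean(X_2) = (5 + 7 + 4 + 7 + 7 + 8) / 6 = 38/6 = 6.3333

Step 2 — sample variances and covariances s[i,j] = (1/(n-1)) · Σ_k (x_{k,i} - mean_i) · (x_{k,j} - mean_j), with n-1 = 5:
  s[X_1,X_1] = ((-3.5)·(-3.5) + (-3.5)·(-3.5) + (0.5)·(0.5) + (3.5)·(3.5) + (2.5)·(2.5) + (0.5)·(0.5)) / 5 = 43.5/5 = 8.7
  s[X_1,X_2] = ((-3.5)·(-1.3333) + (-3.5)·(0.6667) + (0.5)·(-2.3333) + (3.5)·(0.6667) + (2.5)·(0.6667) + (0.5)·(1.6667)) / 5 = 6/5 = 1.2
  s[X_2,X_2] = ((-1.3333)·(-1.3333) + (0.6667)·(0.6667) + (-2.3333)·(-2.3333) + (0.6667)·(0.6667) + (0.6667)·(0.6667) + (1.6667)·(1.6667)) / 5 = 11.3333/5 = 2.2667
  Sample standard deviations s_i = √(s[i,i]):
  s(X_1) = √(8.7) = 2.9496
  s(X_2) = √(2.2667) = 1.5055

Step 3 — r_{ij} = s_{ij} / (s_i · s_j):
  r[X_1,X_1] = 1 (diagonal).
  r[X_1,X_2] = 1.2 / (2.9496 · 1.5055) = 1.2 / 4.4407 = 0.2702
  r[X_2,X_2] = 1 (diagonal).

R is symmetric with unit diagonal. Assembling:

R = [[1, 0.2702],
 [0.2702, 1]]


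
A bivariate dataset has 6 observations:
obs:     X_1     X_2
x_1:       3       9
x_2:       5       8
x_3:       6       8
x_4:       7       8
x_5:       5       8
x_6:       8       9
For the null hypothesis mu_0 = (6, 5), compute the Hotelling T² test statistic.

Step 1 — sample mean vector:
  mean(X_1) = (3 + 5 + 6 + 7 + 5 + 8) / 6 = 34/6 = 5.6667
  mean(X_2) = (9 + 8 + 8 + 8 + 8 + 9) / 6 = 50/6 = 8.3333
  x̄ = (5.6667, 8.3333),  deviation x̄ - mu_0 = (5.6667, 8.3333) - (6, 5) = (-0.3333, 3.3333).

Step 2 — sample covariance matrix, S[i,j] = (1/(n-1)) · Σ_k (x_{k,i} - mean_i) · (x_{k,j} - mean_j), divisor n-1 = 5:
  S[X_1,X_1] = ((-2.6667)·(-2.6667) + (-0.6667)·(-0.6667) + (0.3333)·(0.3333) + (1.3333)·(1.3333) + (-0.6667)·(-0.6667) + (2.3333)·(2.3333)) / 5 = 15.3333/5 = 3.0667
  S[X_1,X_2] = ((-2.6667)·(0.6667) + (-0.6667)·(-0.3333) + (0.3333)·(-0.3333) + (1.3333)·(-0.3333) + (-0.6667)·(-0.3333) + (2.3333)·(0.6667)) / 5 = -0.3333/5 = -0.0667
  S[X_2,X_2] = ((0.6667)·(0.6667) + (-0.3333)·(-0.3333) + (-0.3333)·(-0.3333) + (-0.3333)·(-0.3333) + (-0.3333)·(-0.3333) + (0.6667)·(0.6667)) / 5 = 1.3333/5 = 0.2667
  S = [[3.0667, -0.0667],
 [-0.0667, 0.2667]].

Step 3 — invert S. det(S) = 3.0667·0.2667 - (-0.0667)² = 0.8133.
  S^{-1} = (1/det) · [[d, -b], [-b, a]] = [[0.3279, 0.082],
 [0.082, 3.7705]].

Step 4 — quadratic form (x̄ - mu_0)^T · S^{-1} · (x̄ - mu_0):
  S^{-1} · (x̄ - mu_0) = (0.1639, 12.541),
  (x̄ - mu_0)^T · [...] = (-0.3333)·(0.1639) + (3.3333)·(12.541) = 41.7486.

Step 5 — scale by n: T² = 6 · 41.7486 = 250.4918.

T² ≈ 250.4918


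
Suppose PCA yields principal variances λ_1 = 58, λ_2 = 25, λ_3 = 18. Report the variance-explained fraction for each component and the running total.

Step 1 — total variance = trace(Sigma) = Σ λ_i = 58 + 25 + 18 = 101.

Step 2 — fraction explained by component i = λ_i / Σ λ:
  PC1: 58/101 = 0.5743
  PC2: 25/101 = 0.2475
  PC3: 18/101 = 0.1782

Step 3 — cumulative fraction after k components = (λ_1 + ... + λ_k) / Σ λ:
  k = 1: 58/101 = 0.5743
  k = 2: (58 + 25)/101 = 83/101 = 0.8218
  k = 3: (58 + 25 + 18)/101 = 101/101 = 1

Summary (fraction, with percent):

explained: PC1 0.5743 (57.43%), PC2 0.2475 (24.75%), PC3 0.1782 (17.82%);  cumulative: 0.5743, 0.8218, 1


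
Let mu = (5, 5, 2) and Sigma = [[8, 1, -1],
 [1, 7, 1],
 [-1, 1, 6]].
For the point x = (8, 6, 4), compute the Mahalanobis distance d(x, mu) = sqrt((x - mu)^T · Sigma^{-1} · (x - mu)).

Step 1 — centre the observation: (x - mu) = (3, 1, 2).

Step 2 — invert Sigma (cofactor / det for 3×3, or solve directly):
  Sigma^{-1} = [[0.131, -0.0224, 0.0256],
 [-0.0224, 0.1502, -0.0288],
 [0.0256, -0.0288, 0.1757]].

Step 3 — form the quadratic (x - mu)^T · Sigma^{-1} · (x - mu):
  Sigma^{-1} · (x - mu) = (0.4217, 0.0256, 0.3994).
  (x - mu)^T · [Sigma^{-1} · (x - mu)] = (3)·(0.4217) + (1)·(0.0256) + (2)·(0.3994) = 2.0895.

Step 4 — take square root: d = √(2.0895) ≈ 1.4455.

d(x, mu) = √(2.0895) ≈ 1.4455


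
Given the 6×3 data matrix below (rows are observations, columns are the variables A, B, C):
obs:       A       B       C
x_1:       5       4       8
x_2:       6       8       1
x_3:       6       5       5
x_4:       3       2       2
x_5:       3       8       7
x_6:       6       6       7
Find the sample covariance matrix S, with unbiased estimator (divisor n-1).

Step 1 — column means:
  mean(A) = (5 + 6 + 6 + 3 + 3 + 6) / 6 = 29/6 = 4.8333
  mean(B) = (4 + 8 + 5 + 2 + 8 + 6) / 6 = 33/6 = 5.5
  mean(C) = (8 + 1 + 5 + 2 + 7 + 7) / 6 = 30/6 = 5

Step 2 — sample covariance S[i,j] = (1/(n-1)) · Σ_k (x_{k,i} - mean_i) · (x_{k,j} - mean_j), with n-1 = 5.
  S[A,A] = ((0.1667)·(0.1667) + (1.1667)·(1.1667) + (1.1667)·(1.1667) + (-1.8333)·(-1.8333) + (-1.8333)·(-1.8333) + (1.1667)·(1.1667)) / 5 = 10.8333/5 = 2.1667
  S[A,B] = ((0.1667)·(-1.5) + (1.1667)·(2.5) + (1.1667)·(-0.5) + (-1.8333)·(-3.5) + (-1.8333)·(2.5) + (1.1667)·(0.5)) / 5 = 4.5/5 = 0.9
  S[A,C] = ((0.1667)·(3) + (1.1667)·(-4) + (1.1667)·(0) + (-1.8333)·(-3) + (-1.8333)·(2) + (1.1667)·(2)) / 5 = 0/5 = 0
  S[B,B] = ((-1.5)·(-1.5) + (2.5)·(2.5) + (-0.5)·(-0.5) + (-3.5)·(-3.5) + (2.5)·(2.5) + (0.5)·(0.5)) / 5 = 27.5/5 = 5.5
  S[B,C] = ((-1.5)·(3) + (2.5)·(-4) + (-0.5)·(0) + (-3.5)·(-3) + (2.5)·(2) + (0.5)·(2)) / 5 = 2/5 = 0.4
  S[C,C] = ((3)·(3) + (-4)·(-4) + (0)·(0) + (-3)·(-3) + (2)·(2) + (2)·(2)) / 5 = 42/5 = 8.4

S is symmetric (S[j,i] = S[i,j]). Assembling:

S = [[2.1667, 0.9, 0],
 [0.9, 5.5, 0.4],
 [0, 0.4, 8.4]]


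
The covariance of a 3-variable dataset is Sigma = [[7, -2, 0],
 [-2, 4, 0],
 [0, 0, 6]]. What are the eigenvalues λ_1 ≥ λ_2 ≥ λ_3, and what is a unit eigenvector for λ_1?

Step 1 — characteristic polynomial p(λ) = det(λI - Sigma) = λ³ - tr·λ² + c_1·λ - det, where tr = trace, c_1 = sum of the principal 2×2 minors, det = det(Sigma):
  tr = 7 + 4 + 6 = 17,
  c_1 = (7·4 - (-2)²) + (7·6 - (0)²) + (4·6 - (0)²) = 24 + 42 + 24 = 90,
  det = 7·(4·6 - (0)²) - (-2)·((-2)·6 - (0)·(0)) + (0)·((-2)·(0) - 4·(0)) = 7·(24) - (-2)·(-12) + (0)·(0) = 144.
  So p(λ) = λ³ - 17λ² + 90λ - 144.
Step 2 — look for an integer root (rational root theorem: any rational root is an integer divisor of 144). Testing λ = 3:
  p(3) = 27 - 153 + 270 - 144 = 0  ✓
  Dividing out (λ - 3): p(λ) = (λ - 3)(λ² - 14λ + 48).
Step 3 — remaining eigenvalues from the quadratic λ² - 14λ + 48 = 0:
  Δ = 14² - 4·48 = 196 - 192 = 4,  λ = (14 ± √4)/2 = (14 ± 2)/2 = 8 or 6.
  Sorted: λ_1 = 8,  λ_2 = 6,  λ_3 = 3  (check: sum = 17 = tr ✓).

Step 4 — unit eigenvector for λ_1 = 8: v spans the null space of (Sigma - λ_1 I), whose rows are
  r_1 = (-1, -2, 0),  r_2 = (-2, -4, 0),  r_3 = (0, 0, -2).
  v is orthogonal to every row, so take v ∝ r_1 × r_3 = ((-2)·(-2) - (0)·(0), (0)·(0) - (-1)·(-2), (-1)·(0) - (-2)·(0)) = (4, -2, 0).
  Rescale (divide by 2): u = (2, -1, 0).
  ||u|| = √((2)² + (-1)² + (0)²) = √(5) ≈ 2.2361,  v_1 = u/||u|| ≈ (0.8944, -0.4472, 0) (||v_1|| = 1).

λ_1 = 8,  λ_2 = 6,  λ_3 = 3;  v_1 ≈ (0.8944, -0.4472, 0)


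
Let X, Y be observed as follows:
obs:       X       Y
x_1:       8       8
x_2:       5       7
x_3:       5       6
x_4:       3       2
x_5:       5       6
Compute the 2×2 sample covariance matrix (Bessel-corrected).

Step 1 — column means:
  mean(X) = (8 + 5 + 5 + 3 + 5) / 5 = 26/5 = 5.2
  mean(Y) = (8 + 7 + 6 + 2 + 6) / 5 = 29/5 = 5.8

Step 2 — sample covariance S[i,j] = (1/(n-1)) · Σ_k (x_{k,i} - mean_i) · (x_{k,j} - mean_j), with n-1 = 4.
  S[X,X] = ((2.8)·(2.8) + (-0.2)·(-0.2) + (-0.2)·(-0.2) + (-2.2)·(-2.2) + (-0.2)·(-0.2)) / 4 = 12.8/4 = 3.2
  S[X,Y] = ((2.8)·(2.2) + (-0.2)·(1.2) + (-0.2)·(0.2) + (-2.2)·(-3.8) + (-0.2)·(0.2)) / 4 = 14.2/4 = 3.55
  S[Y,Y] = ((2.2)·(2.2) + (1.2)·(1.2) + (0.2)·(0.2) + (-3.8)·(-3.8) + (0.2)·(0.2)) / 4 = 20.8/4 = 5.2

S is symmetric (S[j,i] = S[i,j]). Assembling:

S = [[3.2, 3.55],
 [3.55, 5.2]]


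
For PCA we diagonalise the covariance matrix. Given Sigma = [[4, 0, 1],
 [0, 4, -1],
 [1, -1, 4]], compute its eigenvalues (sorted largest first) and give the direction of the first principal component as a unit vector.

Step 1 — characteristic polynomial p(λ) = det(λI - Sigma) = λ³ - tr·λ² + c_1·λ - det, where tr = trace, c_1 = sum of the principal 2×2 minors, det = det(Sigma):
  tr = 4 + 4 + 4 = 12,
  c_1 = (4·4 - (0)²) + (4·4 - (1)²) + (4·4 - (-1)²) = 16 + 15 + 15 = 46,
  det = 4·(4·4 - (-1)²) - (0)·((0)·4 - (-1)·(1)) + (1)·((0)·(-1) - 4·(1)) = 4·(15) - (0)·(1) + (1)·(-4) = 56.
  So p(λ) = λ³ - 12λ² + 46λ - 56.
Step 2 — look for an integer root (rational root theorem: any rational root is an integer divisor of 56). Testing λ = 4:
  p(4) = 64 - 192 + 184 - 56 = 0  ✓
  Dividing out (λ - 4): p(λ) = (λ - 4)(λ² - 8λ + 14).
Step 3 — remaining eigenvalues from the quadratic λ² - 8λ + 14 = 0:
  Δ = 8² - 4·14 = 64 - 56 = 8,  λ = (8 ± √8)/2 = (8 ± 2.8284)/2 ≈ 5.4142 or 2.5858.
  Sorted: λ_1 = 5.4142,  λ_2 = 4,  λ_3 = 2.5858  (check: sum = 12 = tr ✓).

Step 4 — unit eigenvector for λ_1 ≈ 5.4142: v spans the null space of (Sigma - λ_1 I), whose rows are
  r_1 = (-1.4142, 0, 1),  r_2 = (0, -1.4142, -1),  r_3 = (1, -1, -1.4142).
  v is orthogonal to every row, so take v ∝ r_1 × r_2 = ((0)·(-1) - (1)·(-1.4142), (1)·(0) - (-1.4142)·(-1), (-1.4142)·(-1.4142) - (0)·(0)) ≈ (1.4142, -1.4142, 2).
  Let u = (1.4142, -1.4142, 2).
  ||u|| = √((1.4142)² + (-1.4142)² + (2)²) = √(8) ≈ 2.8284,  v_1 = u/||u|| ≈ (0.5, -0.5, 0.7071) (||v_1|| = 1).

λ_1 = 5.4142,  λ_2 = 4,  λ_3 = 2.5858;  v_1 ≈ (0.5, -0.5, 0.7071)


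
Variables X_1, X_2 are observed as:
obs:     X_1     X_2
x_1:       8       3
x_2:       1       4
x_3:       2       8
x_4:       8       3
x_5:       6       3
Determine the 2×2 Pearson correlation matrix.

Step 1 — column means:
  mean(X_1) = (8 + 1 + 2 + 8 + 6) / 5 = 25/5 = 5
  mean(X_2) = (3 + 4 + 8 + 3 + 3) / 5 = 21/5 = 4.2

Step 2 — sample variances and covariances s[i,j] = (1/(n-1)) · Σ_k (x_{k,i} - mean_i) · (x_{k,j} - mean_j), with n-1 = 4:
  s[X_1,X_1] = ((3)·(3) + (-4)·(-4) + (-3)·(-3) + (3)·(3) + (1)·(1)) / 4 = 44/4 = 11
  s[X_1,X_2] = ((3)·(-1.2) + (-4)·(-0.2) + (-3)·(3.8) + (3)·(-1.2) + (1)·(-1.2)) / 4 = -19/4 = -4.75
  s[X_2,X_2] = ((-1.2)·(-1.2) + (-0.2)·(-0.2) + (3.8)·(3.8) + (-1.2)·(-1.2) + (-1.2)·(-1.2)) / 4 = 18.8/4 = 4.7
  Sample standard deviations s_i = √(s[i,i]):
  s(X_1) = √(11) = 3.3166
  s(X_2) = √(4.7) = 2.1679

Step 3 — r_{ij} = s_{ij} / (s_i · s_j):
  r[X_1,X_1] = 1 (diagonal).
  r[X_1,X_2] = -4.75 / (3.3166 · 2.1679) = -4.75 / 7.1903 = -0.6606
  r[X_2,X_2] = 1 (diagonal).

R is symmetric with unit diagonal. Assembling:

R = [[1, -0.6606],
 [-0.6606, 1]]


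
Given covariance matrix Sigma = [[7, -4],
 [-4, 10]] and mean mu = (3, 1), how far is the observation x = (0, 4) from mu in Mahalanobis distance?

Step 1 — centre the observation: (x - mu) = (-3, 3).

Step 2 — invert Sigma. det(Sigma) = 7·10 - (-4)² = 54.
  Sigma^{-1} = (1/det) · [[d, -b], [-b, a]] = [[0.1852, 0.0741],
 [0.0741, 0.1296]].

Step 3 — form the quadratic (x - mu)^T · Sigma^{-1} · (x - mu):
  Sigma^{-1} · (x - mu) = (-0.3333, 0.1667).
  (x - mu)^T · [Sigma^{-1} · (x - mu)] = (-3)·(-0.3333) + (3)·(0.1667) = 1.5.

Step 4 — take square root: d = √(1.5) ≈ 1.2247.

d(x, mu) = √(1.5) ≈ 1.2247


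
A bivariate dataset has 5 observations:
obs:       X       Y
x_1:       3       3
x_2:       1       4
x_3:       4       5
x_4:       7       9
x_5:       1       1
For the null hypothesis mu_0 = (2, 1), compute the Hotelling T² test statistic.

Step 1 — sample mean vector:
  mean(X) = (3 + 1 + 4 + 7 + 1) / 5 = 16/5 = 3.2
  mean(Y) = (3 + 4 + 5 + 9 + 1) / 5 = 22/5 = 4.4
  x̄ = (3.2, 4.4),  deviation x̄ - mu_0 = (3.2, 4.4) - (2, 1) = (1.2, 3.4).

Step 2 — sample covariance matrix, S[i,j] = (1/(n-1)) · Σ_k (x_{k,i} - mean_i) · (x_{k,j} - mean_j), divisor n-1 = 4:
  S[X,X] = ((-0.2)·(-0.2) + (-2.2)·(-2.2) + (0.8)·(0.8) + (3.8)·(3.8) + (-2.2)·(-2.2)) / 4 = 24.8/4 = 6.2
  S[X,Y] = ((-0.2)·(-1.4) + (-2.2)·(-0.4) + (0.8)·(0.6) + (3.8)·(4.6) + (-2.2)·(-3.4)) / 4 = 26.6/4 = 6.65
  S[Y,Y] = ((-1.4)·(-1.4) + (-0.4)·(-0.4) + (0.6)·(0.6) + (4.6)·(4.6) + (-3.4)·(-3.4)) / 4 = 35.2/4 = 8.8
  S = [[6.2, 6.65],
 [6.65, 8.8]].

Step 3 — invert S. det(S) = 6.2·8.8 - (6.65)² = 10.3375.
  S^{-1} = (1/det) · [[d, -b], [-b, a]] = [[0.8513, -0.6433],
 [-0.6433, 0.5998]].

Step 4 — quadratic form (x̄ - mu_0)^T · S^{-1} · (x̄ - mu_0):
  S^{-1} · (x̄ - mu_0) = (-1.1657, 1.2672),
  (x̄ - mu_0)^T · [...] = (1.2)·(-1.1657) + (3.4)·(1.2672) = 2.9098.

Step 5 — scale by n: T² = 5 · 2.9098 = 14.549.

T² ≈ 14.549
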